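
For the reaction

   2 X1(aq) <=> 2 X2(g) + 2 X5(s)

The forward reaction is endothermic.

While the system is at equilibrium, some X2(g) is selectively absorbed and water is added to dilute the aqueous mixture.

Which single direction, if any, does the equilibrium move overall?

cannot be determined

Removing X2 (g), a product, drives the reaction to the right.
Dilution lowers every aqueous concentration by the same factor. Δn_aq = 0 − 2 = -2, so the system shifts toward the side with more dissolved moles — to the left.
The individual effects push in opposite directions; without quantitative information the net direction cannot be determined.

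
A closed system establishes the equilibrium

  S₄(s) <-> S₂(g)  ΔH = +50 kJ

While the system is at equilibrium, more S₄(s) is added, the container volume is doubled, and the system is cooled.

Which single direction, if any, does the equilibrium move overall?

S₄ is a pure solid; its activity is 1 regardless of amount, so Q is unaffected — no shift from this change.
Gas moles: reactants 0, products 1 (Δn_gas = +1). Expansion shifts the system toward the side with more moles of gas — to the right.
The forward reaction is endothermic. Lowering T favours the exothermic direction — shift to the left.
The individual effects push in opposite directions; without quantitative information the net direction cannot be determined.

cannot be determined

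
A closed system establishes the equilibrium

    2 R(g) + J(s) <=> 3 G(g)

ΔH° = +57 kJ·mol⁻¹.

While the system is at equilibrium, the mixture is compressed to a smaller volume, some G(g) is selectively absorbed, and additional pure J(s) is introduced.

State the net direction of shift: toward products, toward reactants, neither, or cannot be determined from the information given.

Gas moles: reactants 2, products 3 (Δn_gas = +1). Compression shifts the system toward the side with fewer moles of gas — to the left.
Removing G (g), a product, drives the reaction to the right.
J is a pure solid; its activity is 1 regardless of amount, so Q is unaffected — no shift from this change.
The individual effects push in opposite directions; without quantitative information the net direction cannot be determined.

cannot be determined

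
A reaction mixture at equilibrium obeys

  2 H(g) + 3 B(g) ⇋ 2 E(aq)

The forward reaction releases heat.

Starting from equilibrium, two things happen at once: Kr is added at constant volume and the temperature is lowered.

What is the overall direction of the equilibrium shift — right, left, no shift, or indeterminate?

right

At constant volume, adding an inert gas leaves every reacting species' partial pressure unchanged, so Q is unchanged — no shift from this change.
The forward reaction is exothermic. Lowering T favours the exothermic direction — shift to the right.
Only the nonzero effect(s) matter; the net shift is to the right.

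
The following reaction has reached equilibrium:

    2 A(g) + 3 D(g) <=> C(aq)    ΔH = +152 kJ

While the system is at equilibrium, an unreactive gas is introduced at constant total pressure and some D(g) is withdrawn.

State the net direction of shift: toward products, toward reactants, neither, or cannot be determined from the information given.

Adding inert gas at constant total pressure expands the volume and lowers every reacting partial pressure. With Δn_gas = 0 − 5 = -5, Q moves away from K toward the side with fewer gas moles, so the system shifts toward the side with more gas moles — to the left.
Removing D (g), a reactant, drives the reaction to the left.
All effects act in the same direction — net shift to the left.

left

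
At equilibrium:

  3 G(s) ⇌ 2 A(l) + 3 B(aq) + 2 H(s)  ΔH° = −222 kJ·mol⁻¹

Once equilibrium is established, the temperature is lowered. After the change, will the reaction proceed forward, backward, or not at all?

The forward reaction is exothermic. Lowering T favours the exothermic direction — shift to the right.

right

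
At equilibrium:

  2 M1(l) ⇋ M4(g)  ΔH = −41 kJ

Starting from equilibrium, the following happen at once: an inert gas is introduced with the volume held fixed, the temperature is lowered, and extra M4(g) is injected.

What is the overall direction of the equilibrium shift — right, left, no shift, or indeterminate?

cannot be determined

At constant volume, adding an inert gas leaves every reacting species' partial pressure unchanged, so Q is unchanged — no shift from this change.
The forward reaction is exothermic. Lowering T favours the exothermic direction — shift to the right.
Adding M4 (g), a product, drives the reaction to the left.
The individual effects push in opposite directions; without quantitative information the net direction cannot be determined.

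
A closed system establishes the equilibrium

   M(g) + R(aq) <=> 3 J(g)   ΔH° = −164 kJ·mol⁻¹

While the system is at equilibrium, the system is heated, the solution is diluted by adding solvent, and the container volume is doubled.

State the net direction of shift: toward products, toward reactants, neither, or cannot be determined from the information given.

The forward reaction is exothermic. Raising T favours the endothermic direction — shift to the left.
Dilution lowers every aqueous concentration by the same factor. Δn_aq = 0 − 1 = -1, so the system shifts toward the side with more dissolved moles — to the left.
Gas moles: reactants 1, products 3 (Δn_gas = +2). Expansion shifts the system toward the side with more moles of gas — to the right.
The individual effects push in opposite directions; without quantitative information the net direction cannot be determined.

cannot be determined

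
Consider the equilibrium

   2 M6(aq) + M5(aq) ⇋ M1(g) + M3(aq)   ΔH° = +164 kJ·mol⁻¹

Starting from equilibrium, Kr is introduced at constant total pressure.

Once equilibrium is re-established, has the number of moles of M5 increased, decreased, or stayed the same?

Adding inert gas at constant total pressure expands the volume and lowers every reacting partial pressure. With Δn_gas = 1 − 0 = +1, Q moves away from K toward the side with fewer gas moles, so the system shifts toward the side with more gas moles — to the right.
The net shift is to the right. M5 is a reactant, so its amount decreases.

decreases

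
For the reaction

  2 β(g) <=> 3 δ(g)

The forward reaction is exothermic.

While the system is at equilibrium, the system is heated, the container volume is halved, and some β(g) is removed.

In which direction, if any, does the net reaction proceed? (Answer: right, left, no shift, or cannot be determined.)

left

The forward reaction is exothermic. Raising T favours the endothermic direction — shift to the left.
Gas moles: reactants 2, products 3 (Δn_gas = +1). Compression shifts the system toward the side with fewer moles of gas — to the left.
Removing β (g), a reactant, drives the reaction to the left.
All effects act in the same direction — net shift to the left.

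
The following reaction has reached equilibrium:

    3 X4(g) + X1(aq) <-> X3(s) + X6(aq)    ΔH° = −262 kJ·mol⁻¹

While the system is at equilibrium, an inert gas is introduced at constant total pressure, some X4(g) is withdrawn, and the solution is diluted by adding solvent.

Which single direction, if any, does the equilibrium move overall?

Adding inert gas at constant total pressure expands the volume and lowers every reacting partial pressure. With Δn_gas = 0 − 3 = -3, Q moves away from K toward the side with fewer gas moles, so the system shifts toward the side with more gas moles — to the left.
Removing X4 (g), a reactant, drives the reaction to the left.
Dilution scales every aqueous concentration by the same factor. Δn_aq = 1 − 1 = 0, so Q is unchanged — no shift.
Only the nonzero effect(s) matter; the net shift is to the left.

left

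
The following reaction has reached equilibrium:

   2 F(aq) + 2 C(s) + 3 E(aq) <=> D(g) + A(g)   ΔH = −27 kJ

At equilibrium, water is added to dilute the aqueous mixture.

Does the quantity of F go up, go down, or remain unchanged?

increases

Dilution lowers every aqueous concentration by the same factor. Δn_aq = 0 − 5 = -5, so the system shifts toward the side with more dissolved moles — to the left.
The net shift is to the left. F is a reactant, so its amount increases.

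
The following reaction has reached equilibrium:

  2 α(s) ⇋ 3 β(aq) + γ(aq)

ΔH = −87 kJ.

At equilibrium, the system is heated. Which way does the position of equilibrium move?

The forward reaction is exothermic. Raising T favours the endothermic direction — shift to the left.

left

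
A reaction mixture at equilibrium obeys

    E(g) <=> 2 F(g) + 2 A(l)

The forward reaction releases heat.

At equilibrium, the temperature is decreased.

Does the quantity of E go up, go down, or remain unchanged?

decreases

The forward reaction is exothermic. Lowering T favours the exothermic direction — shift to the right.
The net shift is to the right. E is a reactant, so its amount decreases.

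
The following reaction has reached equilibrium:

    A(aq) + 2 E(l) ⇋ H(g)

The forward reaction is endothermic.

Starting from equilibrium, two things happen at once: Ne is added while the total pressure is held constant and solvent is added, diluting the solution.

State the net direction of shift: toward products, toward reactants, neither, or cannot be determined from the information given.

cannot be determined

Adding inert gas at constant total pressure expands the volume and lowers every reacting partial pressure. With Δn_gas = 1 − 0 = +1, Q moves away from K toward the side with fewer gas moles, so the system shifts toward the side with more gas moles — to the right.
Dilution lowers every aqueous concentration by the same factor. Δn_aq = 0 − 1 = -1, so the system shifts toward the side with more dissolved moles — to the left.
The individual effects push in opposite directions; without quantitative information the net direction cannot be determined.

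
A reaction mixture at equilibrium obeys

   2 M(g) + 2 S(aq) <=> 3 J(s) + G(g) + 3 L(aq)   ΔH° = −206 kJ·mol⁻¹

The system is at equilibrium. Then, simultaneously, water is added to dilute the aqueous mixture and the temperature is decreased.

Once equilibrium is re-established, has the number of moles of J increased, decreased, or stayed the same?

increases

Dilution lowers every aqueous concentration by the same factor. Δn_aq = 3 − 2 = +1, so the system shifts toward the side with more dissolved moles — to the right.
The forward reaction is exothermic. Lowering T favours the exothermic direction — shift to the right.
The net shift is to the right. J is a product, so its amount increases.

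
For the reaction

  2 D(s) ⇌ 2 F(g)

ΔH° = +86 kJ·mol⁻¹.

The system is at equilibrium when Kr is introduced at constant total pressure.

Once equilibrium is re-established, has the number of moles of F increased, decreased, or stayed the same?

Adding inert gas at constant total pressure expands the volume and lowers every reacting partial pressure. With Δn_gas = 2 − 0 = +2, Q moves away from K toward the side with fewer gas moles, so the system shifts toward the side with more gas moles — to the right.
The net shift is to the right. F is a product, so its amount increases.

increases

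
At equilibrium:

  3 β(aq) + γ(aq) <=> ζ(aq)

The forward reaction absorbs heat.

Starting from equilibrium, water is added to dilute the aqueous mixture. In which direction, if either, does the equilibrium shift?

left

Dilution lowers every aqueous concentration by the same factor. Δn_aq = 1 − 4 = -3, so the system shifts toward the side with more dissolved moles — to the left.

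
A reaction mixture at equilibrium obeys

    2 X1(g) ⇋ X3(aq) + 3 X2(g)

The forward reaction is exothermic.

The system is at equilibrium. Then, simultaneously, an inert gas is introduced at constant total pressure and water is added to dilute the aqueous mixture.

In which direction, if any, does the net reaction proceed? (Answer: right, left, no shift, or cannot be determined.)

Adding inert gas at constant total pressure expands the volume and lowers every reacting partial pressure. With Δn_gas = 3 − 2 = +1, Q moves away from K toward the side with fewer gas moles, so the system shifts toward the side with more gas moles — to the right.
Dilution lowers every aqueous concentration by the same factor. Δn_aq = 1 − 0 = +1, so the system shifts toward the side with more dissolved moles — to the right.
All effects act in the same direction — net shift to the right.

right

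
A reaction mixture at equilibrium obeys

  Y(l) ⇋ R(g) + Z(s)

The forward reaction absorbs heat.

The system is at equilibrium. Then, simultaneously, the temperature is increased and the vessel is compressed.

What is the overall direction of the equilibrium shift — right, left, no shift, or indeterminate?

The forward reaction is endothermic. Raising T favours the endothermic direction — shift to the right.
Gas moles: reactants 0, products 1 (Δn_gas = +1). Compression shifts the system toward the side with fewer moles of gas — to the left.
The individual effects push in opposite directions; without quantitative information the net direction cannot be determined.

cannot be determined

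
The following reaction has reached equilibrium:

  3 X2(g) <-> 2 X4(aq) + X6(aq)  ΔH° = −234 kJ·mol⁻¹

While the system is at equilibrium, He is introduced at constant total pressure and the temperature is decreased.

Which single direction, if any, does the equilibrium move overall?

cannot be determined

Adding inert gas at constant total pressure expands the volume and lowers every reacting partial pressure. With Δn_gas = 0 − 3 = -3, Q moves away from K toward the side with fewer gas moles, so the system shifts toward the side with more gas moles — to the left.
The forward reaction is exothermic. Lowering T favours the exothermic direction — shift to the right.
The individual effects push in opposite directions; without quantitative information the net direction cannot be determined.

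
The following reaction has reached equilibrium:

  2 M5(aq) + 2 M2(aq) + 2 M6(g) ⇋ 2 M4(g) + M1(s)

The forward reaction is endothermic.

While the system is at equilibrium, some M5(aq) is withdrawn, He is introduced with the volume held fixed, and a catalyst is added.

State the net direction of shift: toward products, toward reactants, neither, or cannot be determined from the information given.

Removing M5 (aq), a reactant, drives the reaction to the left.
At constant volume, adding an inert gas leaves every reacting species' partial pressure unchanged, so Q is unchanged — no shift from this change.
A catalyst speeds both forward and reverse rates equally; it changes neither Q nor K — no shift from this change.
Only the nonzero effect(s) matter; the net shift is to the left.

left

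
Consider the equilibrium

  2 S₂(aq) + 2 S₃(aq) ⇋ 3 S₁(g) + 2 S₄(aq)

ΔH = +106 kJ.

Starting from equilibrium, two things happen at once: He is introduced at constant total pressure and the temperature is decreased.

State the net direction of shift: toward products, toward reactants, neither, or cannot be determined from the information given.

cannot be determined

Adding inert gas at constant total pressure expands the volume and lowers every reacting partial pressure. With Δn_gas = 3 − 0 = +3, Q moves away from K toward the side with fewer gas moles, so the system shifts toward the side with more gas moles — to the right.
The forward reaction is endothermic. Lowering T favours the exothermic direction — shift to the left.
The individual effects push in opposite directions; without quantitative information the net direction cannot be determined.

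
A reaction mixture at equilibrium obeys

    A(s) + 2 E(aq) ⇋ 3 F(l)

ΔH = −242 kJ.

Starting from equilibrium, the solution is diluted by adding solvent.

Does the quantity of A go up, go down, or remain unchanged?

Dilution lowers every aqueous concentration by the same factor. Δn_aq = 0 − 2 = -2, so the system shifts toward the side with more dissolved moles — to the left.
The net shift is to the left. A is a reactant, so its amount increases.

increases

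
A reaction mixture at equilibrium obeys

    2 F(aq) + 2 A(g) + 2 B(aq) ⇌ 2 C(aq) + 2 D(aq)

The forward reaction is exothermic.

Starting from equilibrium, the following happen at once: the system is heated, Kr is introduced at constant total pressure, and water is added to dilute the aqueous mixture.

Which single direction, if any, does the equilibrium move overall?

left

The forward reaction is exothermic. Raising T favours the endothermic direction — shift to the left.
Adding inert gas at constant total pressure expands the volume and lowers every reacting partial pressure. With Δn_gas = 0 − 2 = -2, Q moves away from K toward the side with fewer gas moles, so the system shifts toward the side with more gas moles — to the left.
Dilution scales every aqueous concentration by the same factor. Δn_aq = 4 − 4 = 0, so Q is unchanged — no shift.
Only the nonzero effect(s) matter; the net shift is to the left.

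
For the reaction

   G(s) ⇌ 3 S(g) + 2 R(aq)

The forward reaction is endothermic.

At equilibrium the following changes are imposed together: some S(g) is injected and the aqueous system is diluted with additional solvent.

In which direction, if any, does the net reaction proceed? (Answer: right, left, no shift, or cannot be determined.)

Adding S (g), a product, drives the reaction to the left.
Dilution lowers every aqueous concentration by the same factor. Δn_aq = 2 − 0 = +2, so the system shifts toward the side with more dissolved moles — to the right.
The individual effects push in opposite directions; without quantitative information the net direction cannot be determined.

cannot be determined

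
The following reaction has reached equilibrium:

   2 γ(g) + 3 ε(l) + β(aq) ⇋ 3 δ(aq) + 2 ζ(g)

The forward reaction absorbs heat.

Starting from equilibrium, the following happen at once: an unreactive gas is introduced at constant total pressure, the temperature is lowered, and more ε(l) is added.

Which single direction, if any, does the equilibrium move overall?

Adding inert gas at constant total pressure expands the volume, scaling every reacting partial pressure by the same factor. Δn_gas = 2 − 2 = 0, so Q is unchanged — no shift.
The forward reaction is endothermic. Lowering T favours the exothermic direction — shift to the left.
ε is a pure liquid; its activity is 1 regardless of amount, so Q is unaffected — no shift from this change.
Only the nonzero effect(s) matter; the net shift is to the left.

left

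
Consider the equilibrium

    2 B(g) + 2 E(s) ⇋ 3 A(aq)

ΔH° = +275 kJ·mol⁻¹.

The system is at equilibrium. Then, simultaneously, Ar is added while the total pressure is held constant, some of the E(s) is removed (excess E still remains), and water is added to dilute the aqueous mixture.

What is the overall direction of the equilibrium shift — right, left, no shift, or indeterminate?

Adding inert gas at constant total pressure expands the volume and lowers every reacting partial pressure. With Δn_gas = 0 − 2 = -2, Q moves away from K toward the side with fewer gas moles, so the system shifts toward the side with more gas moles — to the left.
E is a pure solid; its activity is 1 regardless of amount, so Q is unaffected — no shift from this change.
Dilution lowers every aqueous concentration by the same factor. Δn_aq = 3 − 0 = +3, so the system shifts toward the side with more dissolved moles — to the right.
The individual effects push in opposite directions; without quantitative information the net direction cannot be determined.

cannot be determined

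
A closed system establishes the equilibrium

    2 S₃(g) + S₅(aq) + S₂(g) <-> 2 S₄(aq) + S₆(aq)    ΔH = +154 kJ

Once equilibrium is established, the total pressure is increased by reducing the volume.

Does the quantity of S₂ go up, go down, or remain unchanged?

Gas moles: reactants 3, products 0 (Δn_gas = -3). Compression shifts the system toward the side with fewer moles of gas — to the right.
The net shift is to the right. S₂ is a reactant, so its amount decreases.

decreases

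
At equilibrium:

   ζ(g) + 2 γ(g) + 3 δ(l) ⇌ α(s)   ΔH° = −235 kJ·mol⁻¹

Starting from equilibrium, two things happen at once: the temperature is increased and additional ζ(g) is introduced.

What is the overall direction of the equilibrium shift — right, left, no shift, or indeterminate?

cannot be determined

The forward reaction is exothermic. Raising T favours the endothermic direction — shift to the left.
Adding ζ (g), a reactant, drives the reaction to the right.
The individual effects push in opposite directions; without quantitative information the net direction cannot be determined.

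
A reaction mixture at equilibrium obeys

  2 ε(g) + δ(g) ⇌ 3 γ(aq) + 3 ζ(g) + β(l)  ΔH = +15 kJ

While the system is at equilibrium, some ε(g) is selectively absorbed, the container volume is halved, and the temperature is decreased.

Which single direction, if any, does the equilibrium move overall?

Removing ε (g), a reactant, drives the reaction to the left.
Gas moles: reactants 3, products 3. Δn_gas = 0, so a volume change leaves Q equal to K — no shift from this change.
The forward reaction is endothermic. Lowering T favours the exothermic direction — shift to the left.
Only the nonzero effect(s) matter; the net shift is to the left.

left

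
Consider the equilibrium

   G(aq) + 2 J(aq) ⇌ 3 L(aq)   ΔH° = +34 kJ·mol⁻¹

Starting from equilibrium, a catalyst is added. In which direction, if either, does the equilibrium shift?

A catalyst speeds both forward and reverse rates equally; it changes neither Q nor K — no shift from this change.

no shift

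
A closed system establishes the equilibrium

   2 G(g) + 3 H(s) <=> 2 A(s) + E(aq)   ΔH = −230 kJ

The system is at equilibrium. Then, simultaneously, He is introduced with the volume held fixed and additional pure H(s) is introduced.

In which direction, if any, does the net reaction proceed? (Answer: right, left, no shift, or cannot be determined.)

no shift

At constant volume, adding an inert gas leaves every reacting species' partial pressure unchanged, so Q is unchanged — no shift from this change.
H is a pure solid; its activity is 1 regardless of amount, so Q is unaffected — no shift from this change.
None of the changes alters Q relative to K, so there is no net shift.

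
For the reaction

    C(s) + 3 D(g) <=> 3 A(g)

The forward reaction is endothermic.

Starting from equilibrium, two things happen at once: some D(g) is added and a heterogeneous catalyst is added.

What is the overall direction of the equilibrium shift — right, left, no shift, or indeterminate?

Adding D (g), a reactant, drives the reaction to the right.
A catalyst speeds both forward and reverse rates equally; it changes neither Q nor K — no shift from this change.
Only the nonzero effect(s) matter; the net shift is to the right.

right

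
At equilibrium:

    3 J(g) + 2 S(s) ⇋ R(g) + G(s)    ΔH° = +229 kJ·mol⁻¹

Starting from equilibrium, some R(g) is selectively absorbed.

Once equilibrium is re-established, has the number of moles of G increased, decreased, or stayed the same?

increases

Removing R (g), a product, drives the reaction to the right.
The net shift is to the right. G is a product, so its amount increases.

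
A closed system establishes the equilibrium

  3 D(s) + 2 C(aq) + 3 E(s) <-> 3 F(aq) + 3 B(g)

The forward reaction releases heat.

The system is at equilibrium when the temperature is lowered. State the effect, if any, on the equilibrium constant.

increases

K depends on temperature via the van 't Hoff relation. The forward reaction is exothermic, so lowering T increases K.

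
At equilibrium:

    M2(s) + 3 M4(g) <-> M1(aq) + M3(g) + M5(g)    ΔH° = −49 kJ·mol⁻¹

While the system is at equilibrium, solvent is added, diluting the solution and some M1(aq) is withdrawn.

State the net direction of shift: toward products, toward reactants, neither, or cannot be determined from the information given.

Dilution lowers every aqueous concentration by the same factor. Δn_aq = 1 − 0 = +1, so the system shifts toward the side with more dissolved moles — to the right.
Removing M1 (aq), a product, drives the reaction to the right.
All effects act in the same direction — net shift to the right.

right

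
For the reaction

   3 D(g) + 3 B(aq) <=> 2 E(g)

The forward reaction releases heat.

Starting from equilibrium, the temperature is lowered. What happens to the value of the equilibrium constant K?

K depends on temperature via the van 't Hoff relation. The forward reaction is exothermic, so lowering T increases K.

increases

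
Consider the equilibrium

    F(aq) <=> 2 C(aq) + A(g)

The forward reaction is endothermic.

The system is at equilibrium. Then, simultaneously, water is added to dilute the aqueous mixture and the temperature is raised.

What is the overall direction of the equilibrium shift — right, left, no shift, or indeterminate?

right

Dilution lowers every aqueous concentration by the same factor. Δn_aq = 2 − 1 = +1, so the system shifts toward the side with more dissolved moles — to the right.
The forward reaction is endothermic. Raising T favours the endothermic direction — shift to the right.
All effects act in the same direction — net shift to the right.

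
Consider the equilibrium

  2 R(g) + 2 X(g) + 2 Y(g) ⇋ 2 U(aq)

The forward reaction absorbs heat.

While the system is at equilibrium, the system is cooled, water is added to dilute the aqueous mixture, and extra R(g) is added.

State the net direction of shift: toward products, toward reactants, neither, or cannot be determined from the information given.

The forward reaction is endothermic. Lowering T favours the exothermic direction — shift to the left.
Dilution lowers every aqueous concentration by the same factor. Δn_aq = 2 − 0 = +2, so the system shifts toward the side with more dissolved moles — to the right.
Adding R (g), a reactant, drives the reaction to the right.
The individual effects push in opposite directions; without quantitative information the net direction cannot be determined.

cannot be determined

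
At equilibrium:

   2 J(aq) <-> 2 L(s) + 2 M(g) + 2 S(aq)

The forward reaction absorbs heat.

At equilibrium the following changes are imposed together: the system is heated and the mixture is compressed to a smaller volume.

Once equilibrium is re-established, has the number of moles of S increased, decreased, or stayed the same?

cannot be determined

The forward reaction is endothermic. Raising T favours the endothermic direction — shift to the right.
Gas moles: reactants 0, products 2 (Δn_gas = +2). Compression shifts the system toward the side with fewer moles of gas — to the left.
The two effects oppose each other, so the net shift — and hence the change in S — cannot be determined from the given information.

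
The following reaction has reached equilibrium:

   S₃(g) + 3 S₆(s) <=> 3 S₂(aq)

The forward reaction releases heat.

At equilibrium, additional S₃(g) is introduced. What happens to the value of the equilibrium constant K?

The equilibrium constant depends only on temperature. This perturbation may move the position of equilibrium, but since T is unchanged, K itself is unchanged.

unchanged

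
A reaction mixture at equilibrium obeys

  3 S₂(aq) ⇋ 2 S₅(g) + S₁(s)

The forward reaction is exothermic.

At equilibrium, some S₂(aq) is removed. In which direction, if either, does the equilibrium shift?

Removing S₂ (aq), a reactant, drives the reaction to the left.

left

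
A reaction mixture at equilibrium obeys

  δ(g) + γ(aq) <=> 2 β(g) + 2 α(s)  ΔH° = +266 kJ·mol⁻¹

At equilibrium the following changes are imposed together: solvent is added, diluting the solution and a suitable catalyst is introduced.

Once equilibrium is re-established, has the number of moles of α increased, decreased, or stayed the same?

decreases

Dilution lowers every aqueous concentration by the same factor. Δn_aq = 0 − 1 = -1, so the system shifts toward the side with more dissolved moles — to the left.
A catalyst speeds both forward and reverse rates equally; it changes neither Q nor K — no shift from this change.
The net shift is to the left. α is a product, so its amount decreases.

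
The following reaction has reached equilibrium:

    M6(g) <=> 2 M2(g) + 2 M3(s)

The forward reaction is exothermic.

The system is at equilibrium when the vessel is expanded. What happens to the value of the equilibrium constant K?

unchanged

The equilibrium constant depends only on temperature. This perturbation may move the position of equilibrium, but since T is unchanged, K itself is unchanged.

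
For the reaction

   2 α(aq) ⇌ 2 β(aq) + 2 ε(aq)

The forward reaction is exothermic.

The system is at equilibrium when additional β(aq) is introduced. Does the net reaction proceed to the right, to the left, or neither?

left

Adding β (aq), a product, drives the reaction to the left.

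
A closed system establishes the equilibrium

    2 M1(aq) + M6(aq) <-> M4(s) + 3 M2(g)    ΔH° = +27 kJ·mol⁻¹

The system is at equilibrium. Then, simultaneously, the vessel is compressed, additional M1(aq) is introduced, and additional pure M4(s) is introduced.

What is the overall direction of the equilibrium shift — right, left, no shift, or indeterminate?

Gas moles: reactants 0, products 3 (Δn_gas = +3). Compression shifts the system toward the side with fewer moles of gas — to the left.
Adding M1 (aq), a reactant, drives the reaction to the right.
M4 is a pure solid; its activity is 1 regardless of amount, so Q is unaffected — no shift from this change.
The individual effects push in opposite directions; without quantitative information the net direction cannot be determined.

cannot be determined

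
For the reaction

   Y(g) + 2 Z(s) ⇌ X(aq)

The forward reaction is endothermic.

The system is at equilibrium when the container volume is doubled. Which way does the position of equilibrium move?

Gas moles: reactants 1, products 0 (Δn_gas = -1). Expansion shifts the system toward the side with more moles of gas — to the left.

left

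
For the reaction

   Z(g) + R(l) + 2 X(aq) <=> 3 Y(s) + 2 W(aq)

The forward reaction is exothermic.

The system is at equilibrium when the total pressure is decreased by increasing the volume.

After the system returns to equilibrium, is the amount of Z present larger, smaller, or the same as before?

Gas moles: reactants 1, products 0 (Δn_gas = -1). Expansion shifts the system toward the side with more moles of gas — to the left.
The net shift is to the left. Z is a reactant, so its amount increases.

increases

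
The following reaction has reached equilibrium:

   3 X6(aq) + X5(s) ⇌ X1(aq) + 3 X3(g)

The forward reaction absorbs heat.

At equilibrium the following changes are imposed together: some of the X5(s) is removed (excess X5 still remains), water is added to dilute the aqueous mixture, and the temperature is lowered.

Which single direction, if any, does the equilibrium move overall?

X5 is a pure solid; its activity is 1 regardless of amount, so Q is unaffected — no shift from this change.
Dilution lowers every aqueous concentration by the same factor. Δn_aq = 1 − 3 = -2, so the system shifts toward the side with more dissolved moles — to the left.
The forward reaction is endothermic. Lowering T favours the exothermic direction — shift to the left.
Only the nonzero effect(s) matter; the net shift is to the left.

left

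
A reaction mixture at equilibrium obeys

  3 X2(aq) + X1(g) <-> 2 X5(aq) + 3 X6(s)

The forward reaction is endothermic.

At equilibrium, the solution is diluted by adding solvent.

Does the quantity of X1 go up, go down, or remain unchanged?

increases

Dilution lowers every aqueous concentration by the same factor. Δn_aq = 2 − 3 = -1, so the system shifts toward the side with more dissolved moles — to the left.
The net shift is to the left. X1 is a reactant, so its amount increases.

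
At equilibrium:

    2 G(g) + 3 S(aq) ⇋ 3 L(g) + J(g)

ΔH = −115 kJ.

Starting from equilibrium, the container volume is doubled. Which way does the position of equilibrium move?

Gas moles: reactants 2, products 4 (Δn_gas = +2). Expansion shifts the system toward the side with more moles of gas — to the right.

right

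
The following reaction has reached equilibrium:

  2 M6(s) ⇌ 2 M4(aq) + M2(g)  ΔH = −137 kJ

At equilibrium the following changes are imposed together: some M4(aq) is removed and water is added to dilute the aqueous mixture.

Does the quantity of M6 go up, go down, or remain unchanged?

decreases

Removing M4 (aq), a product, drives the reaction to the right.
Dilution lowers every aqueous concentration by the same factor. Δn_aq = 2 − 0 = +2, so the system shifts toward the side with more dissolved moles — to the right.
The net shift is to the right. M6 is a reactant, so its amount decreases.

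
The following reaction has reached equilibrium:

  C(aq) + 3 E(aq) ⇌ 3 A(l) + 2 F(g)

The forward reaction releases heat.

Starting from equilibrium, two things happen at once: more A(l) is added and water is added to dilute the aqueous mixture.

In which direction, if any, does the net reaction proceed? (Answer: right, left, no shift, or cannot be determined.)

A is a pure liquid; its activity is 1 regardless of amount, so Q is unaffected — no shift from this change.
Dilution lowers every aqueous concentration by the same factor. Δn_aq = 0 − 4 = -4, so the system shifts toward the side with more dissolved moles — to the left.
Only the nonzero effect(s) matter; the net shift is to the left.

left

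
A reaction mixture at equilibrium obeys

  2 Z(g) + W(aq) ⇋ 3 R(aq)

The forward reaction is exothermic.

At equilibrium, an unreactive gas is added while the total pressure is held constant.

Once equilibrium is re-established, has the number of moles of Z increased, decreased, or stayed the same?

Adding inert gas at constant total pressure expands the volume and lowers every reacting partial pressure. With Δn_gas = 0 − 2 = -2, Q moves away from K toward the side with fewer gas moles, so the system shifts toward the side with more gas moles — to the left.
The net shift is to the left. Z is a reactant, so its amount increases.

increases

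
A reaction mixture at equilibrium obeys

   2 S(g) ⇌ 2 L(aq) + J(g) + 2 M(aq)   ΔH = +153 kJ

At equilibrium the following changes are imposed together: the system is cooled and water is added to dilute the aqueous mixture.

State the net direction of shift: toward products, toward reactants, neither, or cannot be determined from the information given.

cannot be determined

The forward reaction is endothermic. Lowering T favours the exothermic direction — shift to the left.
Dilution lowers every aqueous concentration by the same factor. Δn_aq = 4 − 0 = +4, so the system shifts toward the side with more dissolved moles — to the right.
The individual effects push in opposite directions; without quantitative information the net direction cannot be determined.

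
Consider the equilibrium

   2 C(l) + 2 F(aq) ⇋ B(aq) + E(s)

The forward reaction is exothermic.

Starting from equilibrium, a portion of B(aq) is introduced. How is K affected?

unchanged

The equilibrium constant depends only on temperature. This perturbation may move the position of equilibrium, but since T is unchanged, K itself is unchanged.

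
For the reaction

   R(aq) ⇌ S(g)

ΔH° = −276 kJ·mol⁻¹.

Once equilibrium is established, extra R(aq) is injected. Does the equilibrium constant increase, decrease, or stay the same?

unchanged

The equilibrium constant depends only on temperature. This perturbation may move the position of equilibrium, but since T is unchanged, K itself is unchanged.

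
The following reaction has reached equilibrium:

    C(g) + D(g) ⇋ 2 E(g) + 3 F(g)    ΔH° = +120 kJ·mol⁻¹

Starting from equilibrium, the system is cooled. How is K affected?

decreases

K depends on temperature via the van 't Hoff relation. The forward reaction is endothermic, so lowering T decreases K.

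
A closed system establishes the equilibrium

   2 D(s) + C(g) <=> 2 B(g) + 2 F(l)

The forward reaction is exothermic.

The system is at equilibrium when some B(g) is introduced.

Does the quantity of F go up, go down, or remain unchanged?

decreases

Adding B (g), a product, drives the reaction to the left.
The net shift is to the left. F is a product, so its amount decreases.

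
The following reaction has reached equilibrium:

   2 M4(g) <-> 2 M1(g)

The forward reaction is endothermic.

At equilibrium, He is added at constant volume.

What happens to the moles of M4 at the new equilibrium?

unchanged

At constant volume, adding an inert gas leaves every reacting species' partial pressure unchanged, so Q is unchanged — no shift from this change.
No net shift occurs, so the amount of M4 is unchanged.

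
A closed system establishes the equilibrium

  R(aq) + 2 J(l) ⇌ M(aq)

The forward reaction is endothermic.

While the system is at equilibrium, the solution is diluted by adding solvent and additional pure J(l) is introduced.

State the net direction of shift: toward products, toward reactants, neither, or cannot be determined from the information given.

no shift

Dilution scales every aqueous concentration by the same factor. Δn_aq = 1 − 1 = 0, so Q is unchanged — no shift.
J is a pure liquid; its activity is 1 regardless of amount, so Q is unaffected — no shift from this change.
None of the changes alters Q relative to K, so there is no net shift.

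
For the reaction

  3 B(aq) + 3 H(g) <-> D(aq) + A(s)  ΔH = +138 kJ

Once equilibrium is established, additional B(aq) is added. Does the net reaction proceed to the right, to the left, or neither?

Adding B (aq), a reactant, drives the reaction to the right.

right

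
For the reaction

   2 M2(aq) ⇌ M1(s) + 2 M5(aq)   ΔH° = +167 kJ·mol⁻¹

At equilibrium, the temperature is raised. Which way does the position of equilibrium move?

right

The forward reaction is endothermic. Raising T favours the endothermic direction — shift to the right.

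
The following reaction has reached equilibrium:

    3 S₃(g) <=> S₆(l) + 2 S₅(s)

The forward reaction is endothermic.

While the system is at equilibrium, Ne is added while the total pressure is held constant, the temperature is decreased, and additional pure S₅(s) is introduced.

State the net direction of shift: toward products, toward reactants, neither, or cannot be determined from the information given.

Adding inert gas at constant total pressure expands the volume and lowers every reacting partial pressure. With Δn_gas = 0 − 3 = -3, Q moves away from K toward the side with fewer gas moles, so the system shifts toward the side with more gas moles — to the left.
The forward reaction is endothermic. Lowering T favours the exothermic direction — shift to the left.
S₅ is a pure solid; its activity is 1 regardless of amount, so Q is unaffected — no shift from this change.
Only the nonzero effect(s) matter; the net shift is to the left.

left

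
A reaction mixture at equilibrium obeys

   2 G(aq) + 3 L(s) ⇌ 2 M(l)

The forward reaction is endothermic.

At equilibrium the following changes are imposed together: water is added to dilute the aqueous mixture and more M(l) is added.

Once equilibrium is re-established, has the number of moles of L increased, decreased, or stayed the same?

Dilution lowers every aqueous concentration by the same factor. Δn_aq = 0 − 2 = -2, so the system shifts toward the side with more dissolved moles — to the left.
M is a pure liquid; its activity is 1 regardless of amount, so Q is unaffected — no shift from this change.
The net shift is to the left. L is a reactant, so its amount increases.

increases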